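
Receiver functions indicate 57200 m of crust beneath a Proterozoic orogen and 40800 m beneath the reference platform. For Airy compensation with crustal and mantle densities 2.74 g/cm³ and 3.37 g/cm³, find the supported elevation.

3070 m

Excess crust Δ = 57200 m − 40800 m = 16400 m, split between elevation h and root r with h + r = Δ.
Airy balance ρ_c h = (ρ_m − ρ_c) r gives r = h ρ_c/(ρ_m − ρ_c), so h (1 + ρ_c/(ρ_m − ρ_c)) = Δ, i.e. h = Δ (ρ_m − ρ_c)/ρ_m.
h = 16400 m × 0.63/3.37 = 3070 m.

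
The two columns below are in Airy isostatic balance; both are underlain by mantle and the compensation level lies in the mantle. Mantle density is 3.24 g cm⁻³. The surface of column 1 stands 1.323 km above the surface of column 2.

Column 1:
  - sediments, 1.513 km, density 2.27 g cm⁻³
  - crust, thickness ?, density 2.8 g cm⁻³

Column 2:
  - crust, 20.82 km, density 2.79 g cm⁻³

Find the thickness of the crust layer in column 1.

Take the compensation level at the base of the deeper column (depth z_c below the surface of column 1) and equate Σ ρ_i t_i down to z_c; mantle fills any gap and the z_c terms cancel.
Column 1: 1.513×2.27 + x×2.8 + (z_c − 1.513 − x)×3.24
Column 2: 1.323×0 + 20.82×2.79 + (z_c − 1.323 − 20.82)×3.24
The z_c×3.24 term appears on both sides and cancels. Collect the known terms of each column as K = Σ(ρt)_known − 3.24 × (depth of known layers): K_1 = 3.43451 − 3.24×1.513 = −1.46761; K_2 = 58.0878 − 3.24×(1.323 + 20.82) = −13.65552.
Balance: K_1 − x×(3.24 − 2.8) = K_2, so x = (K_1 − K_2)/(3.24 − 2.8) = 12.1879/0.44 = 27.7 km.

27.7 km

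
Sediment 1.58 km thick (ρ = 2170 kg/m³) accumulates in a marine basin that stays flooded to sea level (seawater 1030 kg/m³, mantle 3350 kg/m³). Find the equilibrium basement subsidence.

0.776 km

Submarine loading: the sediment displaces seawater, and the subsidence is in turn flooded, so s (ρ_m − ρ_w) = t (ρ_sed − ρ_w).
s = 1.58 km × (2170 − 1030) / (3350 − 1030) = 0.776 km.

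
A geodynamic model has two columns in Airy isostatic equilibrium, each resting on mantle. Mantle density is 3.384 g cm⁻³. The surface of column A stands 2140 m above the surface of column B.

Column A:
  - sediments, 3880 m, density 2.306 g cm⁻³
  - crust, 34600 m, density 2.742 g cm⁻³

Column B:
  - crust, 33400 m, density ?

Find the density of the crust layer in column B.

Take the compensation level at the base of the deeper column (depth z_c below the surface of column A) and equate Σ ρ_i t_i down to z_c; mantle fills any gap and the z_c terms cancel.
Column A: 3880×2.306 + 34600×2.742 + (z_c − 38480)×3.384
Column B: 2140×0 + 33400×ρ + (z_c − 2140 − 33400)×3.384
The z_c×3.384 term appears on both sides and cancels. Collect the known terms of each column as K = Σ(ρt)_known − 3.384 × (depth of known layers): K_A = 103820.48 − 3.384×38480 = −26395.84; K_B = 0 − 3.384×(2140 + 33400) = −120267.36.
Balance: K_A = K_B + 33400×ρ, so ρ = (K_A − K_B)/33400 = 93871.5/33400 = 2.81 g cm⁻³.

2.81 g cm⁻³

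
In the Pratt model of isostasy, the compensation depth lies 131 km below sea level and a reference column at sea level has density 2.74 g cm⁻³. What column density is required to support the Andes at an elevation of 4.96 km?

Pratt balance: ρ_ref D = ρ (D + h).
ρ = ρ_ref D/(D + h) = 2.74 × 131 km/(131 km + 4.96 km) = 2.64 g cm⁻³.

2.64 g cm⁻³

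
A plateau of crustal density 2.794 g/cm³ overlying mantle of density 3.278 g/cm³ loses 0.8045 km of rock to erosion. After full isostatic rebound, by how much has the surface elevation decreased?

0.119 km

Rebound u = e ρ_c/ρ_m = 0.8045 km × 2.794/3.278 = 0.6857 km.
Net surface drop = e − u = 0.8045 km − 0.6857 km = e (ρ_m − ρ_c)/ρ_m = 0.119 km.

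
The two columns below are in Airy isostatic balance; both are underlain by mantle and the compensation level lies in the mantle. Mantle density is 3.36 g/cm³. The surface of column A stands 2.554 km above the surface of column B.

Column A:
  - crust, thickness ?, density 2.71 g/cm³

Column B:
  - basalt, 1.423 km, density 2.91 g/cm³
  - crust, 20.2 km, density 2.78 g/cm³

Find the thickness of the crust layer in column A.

Take the compensation level at the base of the deeper column (depth z_c below the surface of column A) and equate Σ ρ_i t_i down to z_c; mantle fills any gap and the z_c terms cancel.
Column A: x×2.71 + (z_c − 0 − x)×3.36
Column B: 2.554×0 + 1.423×2.91 + 20.2×2.78 + (z_c − 2.554 − 21.623)×3.36
The z_c×3.36 term appears on both sides and cancels. Collect the known terms of each column as K = Σ(ρt)_known − 3.36 × (depth of known layers): K_A = 0 − 3.36×0 = 0; K_B = 60.29693 − 3.36×(2.554 + 21.623) = −20.93779.
Balance: K_A − x×(3.36 − 2.71) = K_B, so x = (K_A − K_B)/(3.36 − 2.71) = 20.9378/0.65 = 32.2 km.

32.2 km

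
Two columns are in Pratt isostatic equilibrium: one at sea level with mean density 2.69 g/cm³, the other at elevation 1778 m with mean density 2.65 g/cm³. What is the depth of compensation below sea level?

118000 m

ρ_ref D = ρ (D + h) → D (ρ_ref − ρ) = ρ h.
D = ρ h/(ρ_ref − ρ) = 2.65 × 1778 m/(2.69 − 2.65) = 118000 m.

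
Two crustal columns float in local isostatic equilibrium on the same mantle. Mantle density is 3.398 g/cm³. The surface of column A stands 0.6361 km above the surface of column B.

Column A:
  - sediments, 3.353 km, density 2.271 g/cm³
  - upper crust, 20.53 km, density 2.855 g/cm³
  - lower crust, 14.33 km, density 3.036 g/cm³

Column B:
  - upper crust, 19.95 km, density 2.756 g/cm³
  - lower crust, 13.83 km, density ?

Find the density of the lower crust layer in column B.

3.03 g/cm³

Take the compensation level at the base of the deeper column (depth z_c below the surface of column A) and equate Σ ρ_i t_i down to z_c; mantle fills any gap and the z_c terms cancel.
Column A: 3.353×2.271 + 20.53×2.855 + 14.33×3.036 + (z_c − 38.213)×3.398
Column B: 0.6361×0 + 19.95×2.756 + 13.83×ρ + (z_c − 0.6361 − 33.78)×3.398
The z_c×3.398 term appears on both sides and cancels. Collect the known terms of each column as K = Σ(ρt)_known − 3.398 × (depth of known layers): K_A = 109.733693 − 3.398×38.213 = −20.114081; K_B = 54.9822 − 3.398×(0.6361 + 33.78) = −61.9637078.
Balance: K_A = K_B + 13.83×ρ, so ρ = (K_A − K_B)/13.83 = 41.8496/13.83 = 3.03 g/cm³.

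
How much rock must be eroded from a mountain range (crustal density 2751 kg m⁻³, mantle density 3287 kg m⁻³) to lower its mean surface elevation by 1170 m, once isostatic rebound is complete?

Net drop Δ = e − u = e − e ρ_c/ρ_m = e (ρ_m − ρ_c)/ρ_m.
e = Δ ρ_m/(ρ_m − ρ_c) = 1170 m × 3287/536 = 7170 m.

7170 m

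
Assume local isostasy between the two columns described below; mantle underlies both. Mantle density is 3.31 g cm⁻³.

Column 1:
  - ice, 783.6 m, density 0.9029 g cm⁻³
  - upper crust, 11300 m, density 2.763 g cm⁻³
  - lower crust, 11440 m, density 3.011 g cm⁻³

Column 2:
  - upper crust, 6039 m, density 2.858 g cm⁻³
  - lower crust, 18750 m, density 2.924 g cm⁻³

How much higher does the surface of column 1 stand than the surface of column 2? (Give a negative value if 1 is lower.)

For any compensation level in the mantle, the mantle terms cancel and isostasy reduces to e = (Σt_1 − Σt_2) − (Σ(ρt)_1 − Σ(ρt)_2) / ρ_m.
Σt_1 = 23523.6 m; Σt_2 = 24789 m; Σ(ρt)_1 = 66375.2524; Σ(ρt)_2 = 72084.462 (in m·g cm⁻³).
e = (23523.6 − 24789) − (66375.2524 − 72084.462) / 3.31 = 459 m.

459 m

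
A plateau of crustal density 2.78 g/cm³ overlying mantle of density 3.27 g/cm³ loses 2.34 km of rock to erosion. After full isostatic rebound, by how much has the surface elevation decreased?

0.351 km

Rebound u = e ρ_c/ρ_m = 2.34 km × 2.78/3.27 = 1.989 km.
Net surface drop = e − u = 2.34 km − 1.989 km = e (ρ_m − ρ_c)/ρ_m = 0.351 km.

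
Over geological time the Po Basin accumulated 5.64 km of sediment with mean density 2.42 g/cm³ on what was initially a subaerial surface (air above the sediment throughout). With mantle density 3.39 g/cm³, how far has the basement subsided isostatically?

Subaerial load: s = t ρ_sed / ρ_m = 5.64 km × 2.42/3.39 = 4.03 km.

4.03 km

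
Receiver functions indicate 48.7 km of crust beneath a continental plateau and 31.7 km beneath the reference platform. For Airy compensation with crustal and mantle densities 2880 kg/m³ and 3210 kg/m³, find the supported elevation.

Excess crust Δ = 48.7 km − 31.7 km = 17 km, split between elevation h and root r with h + r = Δ.
Airy balance ρ_c h = (ρ_m − ρ_c) r gives r = h ρ_c/(ρ_m − ρ_c), so h (1 + ρ_c/(ρ_m − ρ_c)) = Δ, i.e. h = Δ (ρ_m − ρ_c)/ρ_m.
h = 17 km × 330/3210 = 1.75 km.

1.75 km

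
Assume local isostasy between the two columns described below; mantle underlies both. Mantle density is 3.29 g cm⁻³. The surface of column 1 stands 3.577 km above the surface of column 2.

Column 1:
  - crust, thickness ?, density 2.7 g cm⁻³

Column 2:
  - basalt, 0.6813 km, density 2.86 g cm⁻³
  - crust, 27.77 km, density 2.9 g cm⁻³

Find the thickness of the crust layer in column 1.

38.8 km

Take the compensation level at the base of the deeper column (depth z_c below the surface of column 1) and equate Σ ρ_i t_i down to z_c; mantle fills any gap and the z_c terms cancel.
Column 1: x×2.7 + (z_c − 0 − x)×3.29
Column 2: 3.577×0 + 0.6813×2.86 + 27.77×2.9 + (z_c − 3.577 − 28.4513)×3.29
The z_c×3.29 term appears on both sides and cancels. Collect the known terms of each column as K = Σ(ρt)_known − 3.29 × (depth of known layers): K_1 = 0 − 3.29×0 = 0; K_2 = 82.481518 − 3.29×(3.577 + 28.4513) = −22.891589.
Balance: K_1 − x×(3.29 − 2.7) = K_2, so x = (K_1 − K_2)/(3.29 − 2.7) = 22.8916/0.59 = 38.8 km.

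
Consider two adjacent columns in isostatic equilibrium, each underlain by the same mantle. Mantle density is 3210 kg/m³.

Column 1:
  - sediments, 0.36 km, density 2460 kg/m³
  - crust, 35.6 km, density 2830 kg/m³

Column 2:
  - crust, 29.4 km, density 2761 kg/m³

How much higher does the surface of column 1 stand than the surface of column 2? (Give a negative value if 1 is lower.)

0.186 km

For any compensation level in the mantle, the mantle terms cancel and isostasy reduces to e = (Σt_1 − Σt_2) − (Σ(ρt)_1 − Σ(ρt)_2) / ρ_m.
Σt_1 = 35.96 km; Σt_2 = 29.4 km; Σ(ρt)_1 = 101633.6; Σ(ρt)_2 = 81173.4 (in km·kg/m³).
e = (35.96 − 29.4) − (101633.6 − 81173.4) / 3210 = 0.186 km.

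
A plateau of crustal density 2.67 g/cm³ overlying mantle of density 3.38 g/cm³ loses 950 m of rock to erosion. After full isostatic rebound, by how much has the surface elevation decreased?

200 m

Rebound u = e ρ_c/ρ_m = 950 m × 2.67/3.38 = 750.4 m.
Net surface drop = e − u = 950 m − 750.4 m = e (ρ_m − ρ_c)/ρ_m = 200 m.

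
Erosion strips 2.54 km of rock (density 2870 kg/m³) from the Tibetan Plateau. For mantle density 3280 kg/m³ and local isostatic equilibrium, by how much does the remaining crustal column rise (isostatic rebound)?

Unloading: uplift u = e ρ_c/ρ_m = 2.54 km × 2870/3280 = 2.22 km.

2.22 km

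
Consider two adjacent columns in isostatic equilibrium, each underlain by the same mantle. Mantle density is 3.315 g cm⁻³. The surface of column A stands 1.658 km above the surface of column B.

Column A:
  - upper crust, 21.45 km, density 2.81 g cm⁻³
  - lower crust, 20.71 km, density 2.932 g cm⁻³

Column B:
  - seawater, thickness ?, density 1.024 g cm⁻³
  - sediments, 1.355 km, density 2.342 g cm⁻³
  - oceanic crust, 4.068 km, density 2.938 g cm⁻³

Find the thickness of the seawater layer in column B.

4.55 km

Take the compensation level at the base of the deeper column (depth z_c below the surface of column A) and equate Σ ρ_i t_i down to z_c; mantle fills any gap and the z_c terms cancel.
Column A: 21.45×2.81 + 20.71×2.932 + (z_c − 42.16)×3.315
Column B: 1.658×0 + x×1.024 + 1.355×2.342 + 4.068×2.938 + (z_c − 1.658 − 5.423 − x)×3.315
The z_c×3.315 term appears on both sides and cancels. Collect the known terms of each column as K = Σ(ρt)_known − 3.315 × (depth of known layers): K_A = 120.99622 − 3.315×42.16 = −18.76418; K_B = 15.125194 − 3.315×(1.658 + 5.423) = −8.348321.
Balance: K_A = K_B − x×(3.315 − 1.024), so x = (K_B − K_A)/(3.315 − 1.024) = 10.4159/2.291 = 4.55 km.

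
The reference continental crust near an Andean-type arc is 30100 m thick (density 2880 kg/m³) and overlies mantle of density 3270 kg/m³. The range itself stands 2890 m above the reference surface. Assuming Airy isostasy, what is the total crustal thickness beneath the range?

Root depth r = h ρ_c / (ρ_m − ρ_c) = 2890 m × 2880 / 390 = 21340 m.
Total thickness = T + h + r = 30100 m + 2890 m + 21340 m = 54300 m.

54300 m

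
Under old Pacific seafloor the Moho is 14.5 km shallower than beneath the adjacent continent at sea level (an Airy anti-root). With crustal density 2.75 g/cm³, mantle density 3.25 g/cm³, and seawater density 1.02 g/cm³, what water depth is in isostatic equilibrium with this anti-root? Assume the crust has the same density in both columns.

Replacing a thickness d of crust by seawater at the top must be balanced by replacing crust with mantle at the base: d (ρ_c − ρ_w) = a (ρ_m − ρ_c).
d = a (ρ_m − ρ_c)/(ρ_c − ρ_w) = 14.5 km × 0.5/1.73 = 4.19 km.

4.19 km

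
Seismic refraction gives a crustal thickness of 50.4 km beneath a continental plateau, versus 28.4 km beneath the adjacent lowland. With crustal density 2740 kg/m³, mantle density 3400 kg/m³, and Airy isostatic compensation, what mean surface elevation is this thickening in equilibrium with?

4.27 km

Excess crust Δ = 50.4 km − 28.4 km = 22 km, split between elevation h and root r with h + r = Δ.
Airy balance ρ_c h = (ρ_m − ρ_c) r gives r = h ρ_c/(ρ_m − ρ_c), so h (1 + ρ_c/(ρ_m − ρ_c)) = Δ, i.e. h = Δ (ρ_m − ρ_c)/ρ_m.
h = 22 km × 660/3400 = 4.27 km.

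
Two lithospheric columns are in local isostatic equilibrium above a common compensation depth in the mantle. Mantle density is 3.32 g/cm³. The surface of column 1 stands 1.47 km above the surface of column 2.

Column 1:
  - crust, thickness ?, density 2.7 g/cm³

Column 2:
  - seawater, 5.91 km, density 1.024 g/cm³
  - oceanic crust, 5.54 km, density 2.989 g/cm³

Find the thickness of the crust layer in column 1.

Take the compensation level at the base of the deeper column (depth z_c below the surface of column 1) and equate Σ ρ_i t_i down to z_c; mantle fills any gap and the z_c terms cancel.
Column 1: x×2.7 + (z_c − 0 − x)×3.32
Column 2: 1.47×0 + 5.91×1.024 + 5.54×2.989 + (z_c − 1.47 − 11.45)×3.32
The z_c×3.32 term appears on both sides and cancels. Collect the known terms of each column as K = Σ(ρt)_known − 3.32 × (depth of known layers): K_1 = 0 − 3.32×0 = 0; K_2 = 22.6109 − 3.32×(1.47 + 11.45) = −20.2835.
Balance: K_1 − x×(3.32 − 2.7) = K_2, so x = (K_1 − K_2)/(3.32 − 2.7) = 20.2835/0.62 = 32.7 km.

32.7 km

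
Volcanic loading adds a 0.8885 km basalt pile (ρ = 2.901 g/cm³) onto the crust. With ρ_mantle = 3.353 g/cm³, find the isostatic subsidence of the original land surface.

0.769 km

Subaerial loading: s = t ρ_load / ρ_m.
s = 0.8885 km × 2.901/3.353 = 0.769 km.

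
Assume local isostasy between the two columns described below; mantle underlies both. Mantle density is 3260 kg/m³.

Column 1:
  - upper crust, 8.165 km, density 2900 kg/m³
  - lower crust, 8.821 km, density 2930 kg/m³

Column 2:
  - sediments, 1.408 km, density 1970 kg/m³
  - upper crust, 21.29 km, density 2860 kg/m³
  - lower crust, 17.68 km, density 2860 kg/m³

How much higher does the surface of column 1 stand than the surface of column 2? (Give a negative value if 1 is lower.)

−3.54 km

For any compensation level in the mantle, the mantle terms cancel and isostasy reduces to e = (Σt_1 − Σt_2) − (Σ(ρt)_1 − Σ(ρt)_2) / ρ_m.
Σt_1 = 16.986 km; Σt_2 = 40.378 km; Σ(ρt)_1 = 49524.03; Σ(ρt)_2 = 114227.96 (in km·kg/m³).
e = (16.986 − 40.378) − (49524.03 − 114227.96) / 3260 = −3.54 km.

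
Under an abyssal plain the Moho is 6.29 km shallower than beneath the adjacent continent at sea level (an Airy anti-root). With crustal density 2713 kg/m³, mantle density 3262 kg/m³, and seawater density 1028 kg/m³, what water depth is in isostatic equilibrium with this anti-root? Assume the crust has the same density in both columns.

Replacing a thickness d of crust by seawater at the top must be balanced by replacing crust with mantle at the base: d (ρ_c − ρ_w) = a (ρ_m − ρ_c).
d = a (ρ_m − ρ_c)/(ρ_c − ρ_w) = 6.29 km × 549/1685 = 2.05 km.

2.05 km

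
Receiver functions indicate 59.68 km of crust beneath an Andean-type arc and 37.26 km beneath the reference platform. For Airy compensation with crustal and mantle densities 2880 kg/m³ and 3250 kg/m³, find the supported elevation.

Excess crust Δ = 59.68 km − 37.26 km = 22.42 km, split between elevation h and root r with h + r = Δ.
Airy balance ρ_c h = (ρ_m − ρ_c) r gives r = h ρ_c/(ρ_m − ρ_c), so h (1 + ρ_c/(ρ_m − ρ_c)) = Δ, i.e. h = Δ (ρ_m − ρ_c)/ρ_m.
h = 22.42 km × 370/3250 = 2.55 km.

2.55 km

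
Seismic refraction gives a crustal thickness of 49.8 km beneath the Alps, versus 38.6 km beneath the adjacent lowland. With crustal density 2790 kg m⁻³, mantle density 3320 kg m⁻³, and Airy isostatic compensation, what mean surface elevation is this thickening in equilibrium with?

1.79 km

Excess crust Δ = 49.8 km − 38.6 km = 11.2 km, split between elevation h and root r with h + r = Δ.
Airy balance ρ_c h = (ρ_m − ρ_c) r gives r = h ρ_c/(ρ_m − ρ_c), so h (1 + ρ_c/(ρ_m − ρ_c)) = Δ, i.e. h = Δ (ρ_m − ρ_c)/ρ_m.
h = 11.2 km × 530/3320 = 1.79 km.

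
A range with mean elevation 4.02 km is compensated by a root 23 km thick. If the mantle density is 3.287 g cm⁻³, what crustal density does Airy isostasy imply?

ρ_c h = (ρ_m − ρ_c) r → ρ_c (h + r) = ρ_m r → ρ_c = ρ_m r / (h + r).
ρ_c = 3.287 × 23 km / (4.02 km + 23 km) = 2.8 g cm⁻³.

2.8 g cm⁻³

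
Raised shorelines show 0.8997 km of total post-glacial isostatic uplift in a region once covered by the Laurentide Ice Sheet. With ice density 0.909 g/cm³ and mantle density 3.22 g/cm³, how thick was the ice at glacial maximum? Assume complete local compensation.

u = t ρ_ice/ρ_m → t = u ρ_m/ρ_ice = 0.8997 km × 3.22/0.909 = 3.19 km.

3.19 km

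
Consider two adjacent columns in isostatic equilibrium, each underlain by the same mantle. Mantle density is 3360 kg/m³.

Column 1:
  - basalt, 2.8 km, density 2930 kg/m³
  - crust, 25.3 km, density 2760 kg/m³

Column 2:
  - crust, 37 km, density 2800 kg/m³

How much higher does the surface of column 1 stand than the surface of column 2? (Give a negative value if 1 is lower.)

−1.29 km

For any compensation level in the mantle, the mantle terms cancel and isostasy reduces to e = (Σt_1 − Σt_2) − (Σ(ρt)_1 − Σ(ρt)_2) / ρ_m.
Σt_1 = 28.1 km; Σt_2 = 37 km; Σ(ρt)_1 = 78032; Σ(ρt)_2 = 103600 (in km·kg/m³).
e = (28.1 − 37) − (78032 − 103600) / 3360 = −1.29 km.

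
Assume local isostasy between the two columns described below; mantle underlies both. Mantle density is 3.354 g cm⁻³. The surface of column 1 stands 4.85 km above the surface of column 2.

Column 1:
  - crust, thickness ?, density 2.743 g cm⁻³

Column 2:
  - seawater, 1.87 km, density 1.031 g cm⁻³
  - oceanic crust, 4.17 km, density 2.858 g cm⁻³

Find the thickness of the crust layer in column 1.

Take the compensation level at the base of the deeper column (depth z_c below the surface of column 1) and equate Σ ρ_i t_i down to z_c; mantle fills any gap and the z_c terms cancel.
Column 1: x×2.743 + (z_c − 0 − x)×3.354
Column 2: 4.85×0 + 1.87×1.031 + 4.17×2.858 + (z_c − 4.85 − 6.04)×3.354
The z_c×3.354 term appears on both sides and cancels. Collect the known terms of each column as K = Σ(ρt)_known − 3.354 × (depth of known layers): K_1 = 0 − 3.354×0 = 0; K_2 = 13.84583 − 3.354×(4.85 + 6.04) = −22.67923.
Balance: K_1 − x×(3.354 − 2.743) = K_2, so x = (K_1 − K_2)/(3.354 − 2.743) = 22.6792/0.611 = 37.1 km.

37.1 km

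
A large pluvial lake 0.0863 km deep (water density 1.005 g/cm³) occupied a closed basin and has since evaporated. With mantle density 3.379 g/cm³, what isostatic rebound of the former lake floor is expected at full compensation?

u = d ρ_w/ρ_m = 0.0863 km × 1.005/3.379 = 0.0257 km.

0.0257 km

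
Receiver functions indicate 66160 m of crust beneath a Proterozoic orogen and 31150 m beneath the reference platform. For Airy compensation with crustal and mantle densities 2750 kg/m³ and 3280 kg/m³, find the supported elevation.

5660 m

Excess crust Δ = 66160 m − 31150 m = 35010 m, split between elevation h and root r with h + r = Δ.
Airy balance ρ_c h = (ρ_m − ρ_c) r gives r = h ρ_c/(ρ_m − ρ_c), so h (1 + ρ_c/(ρ_m − ρ_c)) = Δ, i.e. h = Δ (ρ_m − ρ_c)/ρ_m.
h = 35010 m × 530/3280 = 5660 m.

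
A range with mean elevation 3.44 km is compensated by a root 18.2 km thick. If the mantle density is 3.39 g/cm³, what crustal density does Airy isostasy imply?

ρ_c h = (ρ_m − ρ_c) r → ρ_c (h + r) = ρ_m r → ρ_c = ρ_m r / (h + r).
ρ_c = 3.39 × 18.2 km / (3.44 km + 18.2 km) = 2.85 g/cm³.

2.85 g/cm³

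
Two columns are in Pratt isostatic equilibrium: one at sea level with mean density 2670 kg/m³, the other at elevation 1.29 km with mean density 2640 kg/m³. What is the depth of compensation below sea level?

114 km

ρ_ref D = ρ (D + h) → D (ρ_ref − ρ) = ρ h.
D = ρ h/(ρ_ref − ρ) = 2640 × 1.29 km/(2670 − 2640) = 114 km.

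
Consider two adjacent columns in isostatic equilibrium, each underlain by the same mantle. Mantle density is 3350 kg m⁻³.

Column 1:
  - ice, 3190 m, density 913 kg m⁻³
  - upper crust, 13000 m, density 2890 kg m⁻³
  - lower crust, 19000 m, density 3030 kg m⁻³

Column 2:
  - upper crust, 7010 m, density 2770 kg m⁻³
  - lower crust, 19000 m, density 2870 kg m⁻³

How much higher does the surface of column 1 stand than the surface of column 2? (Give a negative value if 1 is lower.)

For any compensation level in the mantle, the mantle terms cancel and isostasy reduces to e = (Σt_1 − Σt_2) − (Σ(ρt)_1 − Σ(ρt)_2) / ρ_m.
Σt_1 = 35190 m; Σt_2 = 26010 m; Σ(ρt)_1 = 98052470; Σ(ρt)_2 = 73947700 (in m·kg m⁻³).
e = (35190 − 26010) − (98052470 − 73947700) / 3350 = 1980 m.

1980 m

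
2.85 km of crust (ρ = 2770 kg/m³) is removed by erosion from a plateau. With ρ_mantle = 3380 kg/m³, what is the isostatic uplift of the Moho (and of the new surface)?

2.34 km

Unloading: uplift u = e ρ_c/ρ_m = 2.85 km × 2770/3380 = 2.34 km.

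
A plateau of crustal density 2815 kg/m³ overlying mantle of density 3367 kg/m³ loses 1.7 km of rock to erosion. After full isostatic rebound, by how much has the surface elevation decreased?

0.279 km

Rebound u = e ρ_c/ρ_m = 1.7 km × 2815/3367 = 1.421 km.
Net surface drop = e − u = 1.7 km − 1.421 km = e (ρ_m − ρ_c)/ρ_m = 0.279 km.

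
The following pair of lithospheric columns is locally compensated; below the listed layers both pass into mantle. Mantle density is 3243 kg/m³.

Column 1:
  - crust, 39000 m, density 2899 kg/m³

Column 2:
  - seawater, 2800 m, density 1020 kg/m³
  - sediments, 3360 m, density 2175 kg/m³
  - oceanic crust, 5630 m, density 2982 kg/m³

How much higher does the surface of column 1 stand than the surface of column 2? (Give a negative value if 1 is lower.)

658 m

For any compensation level in the mantle, the mantle terms cancel and isostasy reduces to e = (Σt_1 − Σt_2) − (Σ(ρt)_1 − Σ(ρt)_2) / ρ_m.
Σt_1 = 39000 m; Σt_2 = 11790 m; Σ(ρt)_1 = 113061000; Σ(ρt)_2 = 26952660 (in m·kg/m³).
e = (39000 − 11790) − (113061000 − 26952660) / 3243 = 658 m.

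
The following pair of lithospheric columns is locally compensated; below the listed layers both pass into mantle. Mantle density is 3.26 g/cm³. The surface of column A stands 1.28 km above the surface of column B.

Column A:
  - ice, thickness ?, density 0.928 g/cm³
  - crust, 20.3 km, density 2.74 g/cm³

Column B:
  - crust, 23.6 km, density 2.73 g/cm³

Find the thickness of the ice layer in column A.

2.63 km

Take the compensation level at the base of the deeper column (depth z_c below the surface of column A) and equate Σ ρ_i t_i down to z_c; mantle fills any gap and the z_c terms cancel.
Column A: x×0.928 + 20.3×2.74 + (z_c − 20.3 − x)×3.26
Column B: 1.28×0 + 23.6×2.73 + (z_c − 1.28 − 23.6)×3.26
The z_c×3.26 term appears on both sides and cancels. Collect the known terms of each column as K = Σ(ρt)_known − 3.26 × (depth of known layers): K_A = 55.622 − 3.26×20.3 = −10.556; K_B = 64.428 − 3.26×(1.28 + 23.6) = −16.6808.
Balance: K_A − x×(3.26 − 0.928) = K_B, so x = (K_A − K_B)/(3.26 − 0.928) = 6.1248/2.332 = 2.63 km.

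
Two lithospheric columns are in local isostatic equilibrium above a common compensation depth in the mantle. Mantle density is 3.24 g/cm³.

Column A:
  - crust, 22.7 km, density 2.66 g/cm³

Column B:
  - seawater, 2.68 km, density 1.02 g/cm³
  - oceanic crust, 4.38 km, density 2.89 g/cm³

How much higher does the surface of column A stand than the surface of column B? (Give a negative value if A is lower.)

For any compensation level in the mantle, the mantle terms cancel and isostasy reduces to e = (Σt_A − Σt_B) − (Σ(ρt)_A − Σ(ρt)_B) / ρ_m.
Σt_A = 22.7 km; Σt_B = 7.06 km; Σ(ρt)_A = 60.382; Σ(ρt)_B = 15.3918 (in km·g/cm³).
e = (22.7 − 7.06) − (60.382 − 15.3918) / 3.24 = 1.75 km.

1.75 km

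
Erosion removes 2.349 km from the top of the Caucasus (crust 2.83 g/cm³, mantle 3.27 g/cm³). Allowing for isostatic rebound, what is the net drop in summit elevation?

0.316 km

Rebound u = e ρ_c/ρ_m = 2.349 km × 2.83/3.27 = 2.033 km.
Net surface drop = e − u = 2.349 km − 2.033 km = e (ρ_m − ρ_c)/ρ_m = 0.316 km.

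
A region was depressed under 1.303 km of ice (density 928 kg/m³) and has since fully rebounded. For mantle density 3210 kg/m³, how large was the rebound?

Removing the load lets mantle flow back in; uplift u satisfies ρ_ice t = ρ_m u.
u = t ρ_ice/ρ_m = 1.303 km × 928/3210 = 0.377 km.

0.377 km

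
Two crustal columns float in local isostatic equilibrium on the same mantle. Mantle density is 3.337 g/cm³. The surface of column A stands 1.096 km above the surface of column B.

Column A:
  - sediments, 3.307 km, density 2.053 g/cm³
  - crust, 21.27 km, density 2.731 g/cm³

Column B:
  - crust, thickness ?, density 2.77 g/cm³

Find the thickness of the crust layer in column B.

Take the compensation level at the base of the deeper column (depth z_c below the surface of column A) and equate Σ ρ_i t_i down to z_c; mantle fills any gap and the z_c terms cancel.
Column A: 3.307×2.053 + 21.27×2.731 + (z_c − 24.577)×3.337
Column B: 1.096×0 + x×2.77 + (z_c − 1.096 − 0 − x)×3.337
The z_c×3.337 term appears on both sides and cancels. Collect the known terms of each column as K = Σ(ρt)_known − 3.337 × (depth of known layers): K_A = 64.877641 − 3.337×24.577 = −17.135808; K_B = 0 − 3.337×(1.096 + 0) = −3.657352.
Balance: K_A = K_B − x×(3.337 − 2.77), so x = (K_B − K_A)/(3.337 − 2.77) = 13.4785/0.567 = 23.8 km.

23.8 km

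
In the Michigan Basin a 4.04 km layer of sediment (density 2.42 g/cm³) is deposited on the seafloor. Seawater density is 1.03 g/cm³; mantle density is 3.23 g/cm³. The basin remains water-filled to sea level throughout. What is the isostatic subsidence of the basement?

Submarine loading: the sediment displaces seawater, and the subsidence is in turn flooded, so s (ρ_m − ρ_w) = t (ρ_sed − ρ_w).
s = 4.04 km × (2.42 − 1.03) / (3.23 − 1.03) = 2.55 km.

2.55 km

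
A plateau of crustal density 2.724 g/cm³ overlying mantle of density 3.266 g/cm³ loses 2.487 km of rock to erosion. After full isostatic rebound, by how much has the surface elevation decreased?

Rebound u = e ρ_c/ρ_m = 2.487 km × 2.724/3.266 = 2.074 km.
Net surface drop = e − u = 2.487 km − 2.074 km = e (ρ_m − ρ_c)/ρ_m = 0.413 km.

0.413 km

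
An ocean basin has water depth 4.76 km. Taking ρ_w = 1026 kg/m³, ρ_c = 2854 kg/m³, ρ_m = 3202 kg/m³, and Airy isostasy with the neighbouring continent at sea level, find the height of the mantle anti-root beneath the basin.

In Airy isostatic equilibrium: replacing crust with seawater at the top is compensated by replacing crust with mantle at the base: d (ρ_c − ρ_w) = a (ρ_m − ρ_c).
a = d (ρ_c − ρ_w)/(ρ_m − ρ_c) = 4.76 km × 1828/348 = 25 km.

25 km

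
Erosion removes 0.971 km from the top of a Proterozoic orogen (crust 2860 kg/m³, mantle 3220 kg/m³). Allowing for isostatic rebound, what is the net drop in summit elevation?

0.109 km

Rebound u = e ρ_c/ρ_m = 0.971 km × 2860/3220 = 0.8624 km.
Net surface drop = e − u = 0.971 km − 0.8624 km = e (ρ_m − ρ_c)/ρ_m = 0.109 km.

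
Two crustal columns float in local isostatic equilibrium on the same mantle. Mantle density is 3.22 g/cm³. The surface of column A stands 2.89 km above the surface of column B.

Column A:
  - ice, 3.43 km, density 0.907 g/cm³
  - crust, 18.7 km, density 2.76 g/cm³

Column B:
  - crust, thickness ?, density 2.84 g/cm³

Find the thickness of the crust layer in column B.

Take the compensation level at the base of the deeper column (depth z_c below the surface of column A) and equate Σ ρ_i t_i down to z_c; mantle fills any gap and the z_c terms cancel.
Column A: 3.43×0.907 + 18.7×2.76 + (z_c − 22.13)×3.22
Column B: 2.89×0 + x×2.84 + (z_c − 2.89 − 0 − x)×3.22
The z_c×3.22 term appears on both sides and cancels. Collect the known terms of each column as K = Σ(ρt)_known − 3.22 × (depth of known layers): K_A = 54.72301 − 3.22×22.13 = −16.53559; K_B = 0 − 3.22×(2.89 + 0) = −9.3058.
Balance: K_A = K_B − x×(3.22 − 2.84), so x = (K_B − K_A)/(3.22 − 2.84) = 7.22979/0.38 = 19 km.

19 km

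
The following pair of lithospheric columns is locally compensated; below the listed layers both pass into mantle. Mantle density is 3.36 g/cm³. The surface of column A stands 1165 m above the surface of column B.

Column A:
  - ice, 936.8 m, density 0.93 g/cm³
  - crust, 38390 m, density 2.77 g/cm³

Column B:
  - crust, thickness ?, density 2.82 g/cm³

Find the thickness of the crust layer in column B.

Take the compensation level at the base of the deeper column (depth z_c below the surface of column A) and equate Σ ρ_i t_i down to z_c; mantle fills any gap and the z_c terms cancel.
Column A: 936.8×0.93 + 38390×2.77 + (z_c − 39326.8)×3.36
Column B: 1165×0 + x×2.82 + (z_c − 1165 − 0 − x)×3.36
The z_c×3.36 term appears on both sides and cancels. Collect the known terms of each column as K = Σ(ρt)_known − 3.36 × (depth of known layers): K_A = 107211.524 − 3.36×39326.8 = −24926.524; K_B = 0 − 3.36×(1165 + 0) = −3914.4.
Balance: K_A = K_B − x×(3.36 − 2.82), so x = (K_B − K_A)/(3.36 − 2.82) = 21012.1/0.54 = 38900 m.

38900 m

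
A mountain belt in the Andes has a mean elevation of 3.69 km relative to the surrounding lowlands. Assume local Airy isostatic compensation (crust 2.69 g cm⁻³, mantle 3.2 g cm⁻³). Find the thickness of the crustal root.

19.5 km

Isostatic balance requires: the weight of the topography is balanced by the buoyancy of the root, ρ_c h = (ρ_m − ρ_c) r.
r = h · ρ_c / (ρ_m − ρ_c) = 3.69 km × 2.69 / (3.2 − 2.69) = 19.5 km.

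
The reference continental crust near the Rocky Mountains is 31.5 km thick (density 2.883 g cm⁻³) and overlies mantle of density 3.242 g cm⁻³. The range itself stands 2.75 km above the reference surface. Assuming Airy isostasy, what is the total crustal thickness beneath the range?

Root depth r = h ρ_c / (ρ_m − ρ_c) = 2.75 km × 2.883 / 0.359 = 22.08 km.
Total thickness = T + h + r = 31.5 km + 2.75 km + 22.08 km = 56.3 km.

56.3 km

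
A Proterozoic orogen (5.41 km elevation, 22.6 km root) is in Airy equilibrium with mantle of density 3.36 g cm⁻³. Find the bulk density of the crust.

ρ_c h = (ρ_m − ρ_c) r → ρ_c (h + r) = ρ_m r → ρ_c = ρ_m r / (h + r).
ρ_c = 3.36 × 22.6 km / (5.41 km + 22.6 km) = 2.71 g cm⁻³.

2.71 g cm⁻³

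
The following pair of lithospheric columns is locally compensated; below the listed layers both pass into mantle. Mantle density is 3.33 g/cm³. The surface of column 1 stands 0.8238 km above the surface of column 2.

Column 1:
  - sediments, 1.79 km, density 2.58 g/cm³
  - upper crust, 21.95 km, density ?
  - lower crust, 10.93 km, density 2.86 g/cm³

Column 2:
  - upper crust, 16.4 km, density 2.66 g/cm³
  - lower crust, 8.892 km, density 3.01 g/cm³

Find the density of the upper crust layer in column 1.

Take the compensation level at the base of the deeper column (depth z_c below the surface of column 1) and equate Σ ρ_i t_i down to z_c; mantle fills any gap and the z_c terms cancel.
Column 1: 1.79×2.58 + 21.95×ρ + 10.93×2.86 + (z_c − 34.67)×3.33
Column 2: 0.8238×0 + 16.4×2.66 + 8.892×3.01 + (z_c − 0.8238 − 25.292)×3.33
The z_c×3.33 term appears on both sides and cancels. Collect the known terms of each column as K = Σ(ρt)_known − 3.33 × (depth of known layers): K_1 = 35.878 − 3.33×34.67 = −79.5731; K_2 = 70.38892 − 3.33×(0.8238 + 25.292) = −16.576694.
Balance: K_1 + 21.95×ρ = K_2, so ρ = (K_2 − K_1)/21.95 = 62.9964/21.95 = 2.87 g/cm³.

2.87 g/cm³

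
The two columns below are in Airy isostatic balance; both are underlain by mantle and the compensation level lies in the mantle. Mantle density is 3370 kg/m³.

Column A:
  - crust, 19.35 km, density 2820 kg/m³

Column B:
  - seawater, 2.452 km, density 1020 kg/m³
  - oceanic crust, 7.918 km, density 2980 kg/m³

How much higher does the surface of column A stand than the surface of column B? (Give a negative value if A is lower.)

For any compensation level in the mantle, the mantle terms cancel and isostasy reduces to e = (Σt_A − Σt_B) − (Σ(ρt)_A − Σ(ρt)_B) / ρ_m.
Σt_A = 19.35 km; Σt_B = 10.37 km; Σ(ρt)_A = 54567; Σ(ρt)_B = 26096.68 (in km·kg/m³).
e = (19.35 − 10.37) − (54567 − 26096.68) / 3370 = 0.532 km.

0.532 km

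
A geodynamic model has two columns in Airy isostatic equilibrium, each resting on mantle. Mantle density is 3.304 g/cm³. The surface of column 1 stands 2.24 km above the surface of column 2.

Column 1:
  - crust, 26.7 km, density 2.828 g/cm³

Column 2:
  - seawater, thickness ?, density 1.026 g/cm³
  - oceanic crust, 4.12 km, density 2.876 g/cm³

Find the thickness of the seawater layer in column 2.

1.56 km

Take the compensation level at the base of the deeper column (depth z_c below the surface of column 1) and equate Σ ρ_i t_i down to z_c; mantle fills any gap and the z_c terms cancel.
Column 1: 26.7×2.828 + (z_c − 26.7)×3.304
Column 2: 2.24×0 + x×1.026 + 4.12×2.876 + (z_c − 2.24 − 4.12 − x)×3.304
The z_c×3.304 term appears on both sides and cancels. Collect the known terms of each column as K = Σ(ρt)_known − 3.304 × (depth of known layers): K_1 = 75.5076 − 3.304×26.7 = −12.7092; K_2 = 11.84912 − 3.304×(2.24 + 4.12) = −9.16432.
Balance: K_1 = K_2 − x×(3.304 − 1.026), so x = (K_2 − K_1)/(3.304 − 1.026) = 3.54488/2.278 = 1.56 km.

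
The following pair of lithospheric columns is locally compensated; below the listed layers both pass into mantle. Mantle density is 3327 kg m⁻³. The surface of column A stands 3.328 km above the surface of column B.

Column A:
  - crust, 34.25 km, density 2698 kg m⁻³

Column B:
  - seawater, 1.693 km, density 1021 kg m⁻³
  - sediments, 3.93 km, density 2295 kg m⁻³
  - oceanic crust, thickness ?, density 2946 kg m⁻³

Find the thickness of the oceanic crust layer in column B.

Take the compensation level at the base of the deeper column (depth z_c below the surface of column A) and equate Σ ρ_i t_i down to z_c; mantle fills any gap and the z_c terms cancel.
Column A: 34.25×2698 + (z_c − 34.25)×3327
Column B: 3.328×0 + 1.693×1021 + 3.93×2295 + x×2946 + (z_c − 3.328 − 5.623 − x)×3327
The z_c×3327 term appears on both sides and cancels. Collect the known terms of each column as K = Σ(ρt)_known − 3327 × (depth of known layers): K_A = 92406.5 − 3327×34.25 = −21543.25; K_B = 10747.903 − 3327×(3.328 + 5.623) = −19032.074.
Balance: K_A = K_B − x×(3327 − 2946), so x = (K_B − K_A)/(3327 − 2946) = 2511.18/381 = 6.59 km.

6.59 km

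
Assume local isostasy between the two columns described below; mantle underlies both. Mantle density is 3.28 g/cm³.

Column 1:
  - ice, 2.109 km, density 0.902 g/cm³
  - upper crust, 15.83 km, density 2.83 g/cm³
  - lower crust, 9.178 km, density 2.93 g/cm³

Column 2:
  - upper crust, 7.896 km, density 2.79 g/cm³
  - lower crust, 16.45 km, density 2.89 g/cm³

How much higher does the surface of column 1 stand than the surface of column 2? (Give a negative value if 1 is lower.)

For any compensation level in the mantle, the mantle terms cancel and isostasy reduces to e = (Σt_1 − Σt_2) − (Σ(ρt)_1 − Σ(ρt)_2) / ρ_m.
Σt_1 = 27.117 km; Σt_2 = 24.346 km; Σ(ρt)_1 = 73.592758; Σ(ρt)_2 = 69.57034 (in km·g/cm³).
e = (27.117 − 24.346) − (73.592758 − 69.57034) / 3.28 = 1.54 km.

1.54 km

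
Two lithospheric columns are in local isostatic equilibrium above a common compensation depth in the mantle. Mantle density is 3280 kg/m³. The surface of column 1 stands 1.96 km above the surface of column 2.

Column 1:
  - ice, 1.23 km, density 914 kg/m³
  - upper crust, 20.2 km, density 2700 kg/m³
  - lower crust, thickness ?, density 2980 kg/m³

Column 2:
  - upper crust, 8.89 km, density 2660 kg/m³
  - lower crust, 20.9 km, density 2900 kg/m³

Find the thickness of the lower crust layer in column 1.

17.5 km

Take the compensation level at the base of the deeper column (depth z_c below the surface of column 1) and equate Σ ρ_i t_i down to z_c; mantle fills any gap and the z_c terms cancel.
Column 1: 1.23×914 + 20.2×2700 + x×2980 + (z_c − 21.43 − x)×3280
Column 2: 1.96×0 + 8.89×2660 + 20.9×2900 + (z_c − 1.96 − 29.79)×3280
The z_c×3280 term appears on both sides and cancels. Collect the known terms of each column as K = Σ(ρt)_known − 3280 × (depth of known layers): K_1 = 55664.22 − 3280×21.43 = −14626.18; K_2 = 84257.4 − 3280×(1.96 + 29.79) = −19882.6.
Balance: K_1 − x×(3280 − 2980) = K_2, so x = (K_1 − K_2)/(3280 − 2980) = 5256.42/300 = 17.5 km.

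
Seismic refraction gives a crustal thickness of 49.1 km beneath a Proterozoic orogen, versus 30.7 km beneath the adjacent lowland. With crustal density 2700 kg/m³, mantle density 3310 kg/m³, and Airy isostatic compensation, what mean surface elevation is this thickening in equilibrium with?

3.39 km

Excess crust Δ = 49.1 km − 30.7 km = 18.4 km, split between elevation h and root r with h + r = Δ.
Airy balance ρ_c h = (ρ_m − ρ_c) r gives r = h ρ_c/(ρ_m − ρ_c), so h (1 + ρ_c/(ρ_m − ρ_c)) = Δ, i.e. h = Δ (ρ_m − ρ_c)/ρ_m.
h = 18.4 km × 610/3310 = 3.39 km.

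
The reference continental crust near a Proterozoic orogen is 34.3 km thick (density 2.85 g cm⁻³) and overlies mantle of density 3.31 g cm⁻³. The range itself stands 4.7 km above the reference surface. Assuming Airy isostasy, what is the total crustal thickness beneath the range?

68.1 km

Root depth r = h ρ_c / (ρ_m − ρ_c) = 4.7 km × 2.85 / 0.46 = 29.12 km.
Total thickness = T + h + r = 34.3 km + 4.7 km + 29.12 km = 68.1 km.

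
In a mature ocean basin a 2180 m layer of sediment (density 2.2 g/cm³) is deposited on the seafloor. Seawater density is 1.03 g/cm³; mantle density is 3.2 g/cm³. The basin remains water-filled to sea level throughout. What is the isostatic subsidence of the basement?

Submarine loading: the sediment displaces seawater, and the subsidence is in turn flooded, so s (ρ_m − ρ_w) = t (ρ_sed − ρ_w).
s = 2180 m × (2.2 − 1.03) / (3.2 − 1.03) = 1180 m.

1180 m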